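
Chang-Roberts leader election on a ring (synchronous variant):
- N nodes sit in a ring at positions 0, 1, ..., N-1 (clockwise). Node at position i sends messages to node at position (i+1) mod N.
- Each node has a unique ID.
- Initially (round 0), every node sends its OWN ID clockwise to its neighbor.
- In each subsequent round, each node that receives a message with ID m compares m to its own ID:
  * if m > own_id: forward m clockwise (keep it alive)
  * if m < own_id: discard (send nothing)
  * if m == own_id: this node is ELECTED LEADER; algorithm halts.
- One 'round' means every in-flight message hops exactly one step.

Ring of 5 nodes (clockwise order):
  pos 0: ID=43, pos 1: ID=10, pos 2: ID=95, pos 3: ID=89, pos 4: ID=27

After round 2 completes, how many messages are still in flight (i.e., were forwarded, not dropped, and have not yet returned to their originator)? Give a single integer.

Round 1: pos1(id10) recv 43: fwd; pos2(id95) recv 10: drop; pos3(id89) recv 95: fwd; pos4(id27) recv 89: fwd; pos0(id43) recv 27: drop
Round 2: pos2(id95) recv 43: drop; pos4(id27) recv 95: fwd; pos0(id43) recv 89: fwd
After round 2: 2 messages still in flight

Answer: 2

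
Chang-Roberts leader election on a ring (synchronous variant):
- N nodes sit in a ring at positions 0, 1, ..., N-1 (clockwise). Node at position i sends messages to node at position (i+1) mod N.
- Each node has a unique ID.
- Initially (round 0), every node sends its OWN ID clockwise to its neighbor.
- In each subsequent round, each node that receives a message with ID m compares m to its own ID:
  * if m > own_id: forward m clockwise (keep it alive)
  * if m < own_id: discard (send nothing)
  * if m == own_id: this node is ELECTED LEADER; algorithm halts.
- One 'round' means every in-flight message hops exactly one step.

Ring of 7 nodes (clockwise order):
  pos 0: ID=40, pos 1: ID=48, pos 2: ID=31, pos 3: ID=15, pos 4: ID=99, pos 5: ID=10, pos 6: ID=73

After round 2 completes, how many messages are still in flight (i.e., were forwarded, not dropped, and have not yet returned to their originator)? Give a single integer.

Answer: 3

Derivation:
Round 1: pos1(id48) recv 40: drop; pos2(id31) recv 48: fwd; pos3(id15) recv 31: fwd; pos4(id99) recv 15: drop; pos5(id10) recv 99: fwd; pos6(id73) recv 10: drop; pos0(id40) recv 73: fwd
Round 2: pos3(id15) recv 48: fwd; pos4(id99) recv 31: drop; pos6(id73) recv 99: fwd; pos1(id48) recv 73: fwd
After round 2: 3 messages still in flight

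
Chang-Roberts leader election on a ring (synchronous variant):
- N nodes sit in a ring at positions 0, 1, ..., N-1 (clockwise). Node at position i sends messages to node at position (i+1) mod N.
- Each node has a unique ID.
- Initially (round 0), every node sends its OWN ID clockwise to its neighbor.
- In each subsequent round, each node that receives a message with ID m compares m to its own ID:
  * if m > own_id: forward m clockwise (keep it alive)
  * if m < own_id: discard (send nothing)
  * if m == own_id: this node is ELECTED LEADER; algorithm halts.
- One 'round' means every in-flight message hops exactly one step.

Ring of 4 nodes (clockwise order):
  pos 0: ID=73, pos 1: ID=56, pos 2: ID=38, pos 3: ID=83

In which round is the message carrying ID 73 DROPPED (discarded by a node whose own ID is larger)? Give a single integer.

Round 1: pos1(id56) recv 73: fwd; pos2(id38) recv 56: fwd; pos3(id83) recv 38: drop; pos0(id73) recv 83: fwd
Round 2: pos2(id38) recv 73: fwd; pos3(id83) recv 56: drop; pos1(id56) recv 83: fwd
Round 3: pos3(id83) recv 73: drop; pos2(id38) recv 83: fwd
Round 4: pos3(id83) recv 83: ELECTED
Message ID 73 originates at pos 0; dropped at pos 3 in round 3

Answer: 3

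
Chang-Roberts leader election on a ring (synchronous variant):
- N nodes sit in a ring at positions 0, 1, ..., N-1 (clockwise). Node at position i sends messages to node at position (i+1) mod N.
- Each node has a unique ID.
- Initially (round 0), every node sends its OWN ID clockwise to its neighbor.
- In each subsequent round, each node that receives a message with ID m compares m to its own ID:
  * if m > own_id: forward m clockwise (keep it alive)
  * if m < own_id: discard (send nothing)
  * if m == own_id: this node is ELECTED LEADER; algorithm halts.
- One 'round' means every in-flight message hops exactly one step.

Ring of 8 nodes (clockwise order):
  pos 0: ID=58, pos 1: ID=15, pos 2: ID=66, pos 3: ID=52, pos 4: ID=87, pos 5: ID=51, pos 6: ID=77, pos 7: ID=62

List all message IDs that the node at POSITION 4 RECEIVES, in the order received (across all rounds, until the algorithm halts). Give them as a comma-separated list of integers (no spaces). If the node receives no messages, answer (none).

Round 1: pos1(id15) recv 58: fwd; pos2(id66) recv 15: drop; pos3(id52) recv 66: fwd; pos4(id87) recv 52: drop; pos5(id51) recv 87: fwd; pos6(id77) recv 51: drop; pos7(id62) recv 77: fwd; pos0(id58) recv 62: fwd
Round 2: pos2(id66) recv 58: drop; pos4(id87) recv 66: drop; pos6(id77) recv 87: fwd; pos0(id58) recv 77: fwd; pos1(id15) recv 62: fwd
Round 3: pos7(id62) recv 87: fwd; pos1(id15) recv 77: fwd; pos2(id66) recv 62: drop
Round 4: pos0(id58) recv 87: fwd; pos2(id66) recv 77: fwd
Round 5: pos1(id15) recv 87: fwd; pos3(id52) recv 77: fwd
Round 6: pos2(id66) recv 87: fwd; pos4(id87) recv 77: drop
Round 7: pos3(id52) recv 87: fwd
Round 8: pos4(id87) recv 87: ELECTED

Answer: 52,66,77,87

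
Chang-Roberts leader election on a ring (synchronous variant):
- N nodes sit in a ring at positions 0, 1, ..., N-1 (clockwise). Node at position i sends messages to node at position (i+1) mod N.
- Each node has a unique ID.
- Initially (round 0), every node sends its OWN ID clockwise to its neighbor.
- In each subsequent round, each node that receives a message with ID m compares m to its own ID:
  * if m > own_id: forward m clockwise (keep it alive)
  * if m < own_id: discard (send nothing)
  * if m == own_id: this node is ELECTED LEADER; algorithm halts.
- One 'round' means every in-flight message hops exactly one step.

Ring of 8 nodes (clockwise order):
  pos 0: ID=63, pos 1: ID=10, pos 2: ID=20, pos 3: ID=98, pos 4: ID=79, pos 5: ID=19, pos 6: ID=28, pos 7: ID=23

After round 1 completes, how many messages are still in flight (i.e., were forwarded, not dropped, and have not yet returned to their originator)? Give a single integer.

Answer: 4

Derivation:
Round 1: pos1(id10) recv 63: fwd; pos2(id20) recv 10: drop; pos3(id98) recv 20: drop; pos4(id79) recv 98: fwd; pos5(id19) recv 79: fwd; pos6(id28) recv 19: drop; pos7(id23) recv 28: fwd; pos0(id63) recv 23: drop
After round 1: 4 messages still in flight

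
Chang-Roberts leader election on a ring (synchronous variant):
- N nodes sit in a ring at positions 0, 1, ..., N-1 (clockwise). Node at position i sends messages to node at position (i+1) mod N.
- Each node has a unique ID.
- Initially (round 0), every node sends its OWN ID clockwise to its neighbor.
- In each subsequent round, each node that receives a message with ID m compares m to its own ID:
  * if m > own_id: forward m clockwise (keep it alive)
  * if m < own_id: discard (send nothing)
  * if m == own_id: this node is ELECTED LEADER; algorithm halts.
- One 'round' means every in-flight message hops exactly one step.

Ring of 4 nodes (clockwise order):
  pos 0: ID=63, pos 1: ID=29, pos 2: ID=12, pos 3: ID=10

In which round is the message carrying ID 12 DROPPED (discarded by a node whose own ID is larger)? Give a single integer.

Answer: 2

Derivation:
Round 1: pos1(id29) recv 63: fwd; pos2(id12) recv 29: fwd; pos3(id10) recv 12: fwd; pos0(id63) recv 10: drop
Round 2: pos2(id12) recv 63: fwd; pos3(id10) recv 29: fwd; pos0(id63) recv 12: drop
Round 3: pos3(id10) recv 63: fwd; pos0(id63) recv 29: drop
Round 4: pos0(id63) recv 63: ELECTED
Message ID 12 originates at pos 2; dropped at pos 0 in round 2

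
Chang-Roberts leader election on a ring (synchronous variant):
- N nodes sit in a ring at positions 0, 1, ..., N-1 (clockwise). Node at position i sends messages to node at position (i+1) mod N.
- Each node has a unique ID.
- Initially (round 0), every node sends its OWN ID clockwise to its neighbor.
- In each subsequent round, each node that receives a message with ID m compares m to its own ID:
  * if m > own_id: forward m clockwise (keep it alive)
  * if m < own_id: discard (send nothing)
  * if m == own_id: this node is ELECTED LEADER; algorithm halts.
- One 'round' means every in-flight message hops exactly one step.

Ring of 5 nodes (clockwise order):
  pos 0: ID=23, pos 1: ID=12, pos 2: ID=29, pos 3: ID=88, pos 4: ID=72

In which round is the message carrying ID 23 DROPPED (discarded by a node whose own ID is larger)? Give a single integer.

Round 1: pos1(id12) recv 23: fwd; pos2(id29) recv 12: drop; pos3(id88) recv 29: drop; pos4(id72) recv 88: fwd; pos0(id23) recv 72: fwd
Round 2: pos2(id29) recv 23: drop; pos0(id23) recv 88: fwd; pos1(id12) recv 72: fwd
Round 3: pos1(id12) recv 88: fwd; pos2(id29) recv 72: fwd
Round 4: pos2(id29) recv 88: fwd; pos3(id88) recv 72: drop
Round 5: pos3(id88) recv 88: ELECTED
Message ID 23 originates at pos 0; dropped at pos 2 in round 2

Answer: 2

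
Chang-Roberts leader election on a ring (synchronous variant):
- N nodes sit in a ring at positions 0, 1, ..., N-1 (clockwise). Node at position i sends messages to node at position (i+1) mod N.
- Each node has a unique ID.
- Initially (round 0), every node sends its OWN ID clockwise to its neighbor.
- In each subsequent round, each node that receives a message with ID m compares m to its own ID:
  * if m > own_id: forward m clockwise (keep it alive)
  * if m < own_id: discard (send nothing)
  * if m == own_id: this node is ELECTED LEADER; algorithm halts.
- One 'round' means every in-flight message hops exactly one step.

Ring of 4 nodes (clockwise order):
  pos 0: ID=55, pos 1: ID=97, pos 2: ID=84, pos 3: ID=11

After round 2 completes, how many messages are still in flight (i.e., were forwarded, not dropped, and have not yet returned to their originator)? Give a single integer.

Round 1: pos1(id97) recv 55: drop; pos2(id84) recv 97: fwd; pos3(id11) recv 84: fwd; pos0(id55) recv 11: drop
Round 2: pos3(id11) recv 97: fwd; pos0(id55) recv 84: fwd
After round 2: 2 messages still in flight

Answer: 2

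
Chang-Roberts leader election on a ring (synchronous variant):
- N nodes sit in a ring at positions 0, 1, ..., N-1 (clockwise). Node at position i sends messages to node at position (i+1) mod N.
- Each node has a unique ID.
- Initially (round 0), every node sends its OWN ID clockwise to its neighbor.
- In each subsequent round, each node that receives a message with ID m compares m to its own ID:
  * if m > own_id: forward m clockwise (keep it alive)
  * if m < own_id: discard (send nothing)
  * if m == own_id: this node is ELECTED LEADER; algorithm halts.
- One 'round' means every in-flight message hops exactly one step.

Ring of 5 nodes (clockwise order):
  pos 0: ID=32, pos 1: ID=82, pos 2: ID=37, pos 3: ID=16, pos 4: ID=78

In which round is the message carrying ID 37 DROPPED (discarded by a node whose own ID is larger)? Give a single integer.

Answer: 2

Derivation:
Round 1: pos1(id82) recv 32: drop; pos2(id37) recv 82: fwd; pos3(id16) recv 37: fwd; pos4(id78) recv 16: drop; pos0(id32) recv 78: fwd
Round 2: pos3(id16) recv 82: fwd; pos4(id78) recv 37: drop; pos1(id82) recv 78: drop
Round 3: pos4(id78) recv 82: fwd
Round 4: pos0(id32) recv 82: fwd
Round 5: pos1(id82) recv 82: ELECTED
Message ID 37 originates at pos 2; dropped at pos 4 in round 2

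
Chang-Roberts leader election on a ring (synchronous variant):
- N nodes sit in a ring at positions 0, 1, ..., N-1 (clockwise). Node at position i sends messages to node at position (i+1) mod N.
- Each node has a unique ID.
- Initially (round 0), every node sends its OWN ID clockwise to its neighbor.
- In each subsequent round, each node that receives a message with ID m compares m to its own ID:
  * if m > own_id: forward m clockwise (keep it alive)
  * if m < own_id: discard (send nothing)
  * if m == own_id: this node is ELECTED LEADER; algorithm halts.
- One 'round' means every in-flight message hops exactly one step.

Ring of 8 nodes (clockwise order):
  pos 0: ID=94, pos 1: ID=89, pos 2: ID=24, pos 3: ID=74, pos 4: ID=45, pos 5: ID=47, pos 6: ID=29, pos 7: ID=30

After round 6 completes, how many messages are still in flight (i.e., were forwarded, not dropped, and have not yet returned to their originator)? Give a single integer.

Answer: 2

Derivation:
Round 1: pos1(id89) recv 94: fwd; pos2(id24) recv 89: fwd; pos3(id74) recv 24: drop; pos4(id45) recv 74: fwd; pos5(id47) recv 45: drop; pos6(id29) recv 47: fwd; pos7(id30) recv 29: drop; pos0(id94) recv 30: drop
Round 2: pos2(id24) recv 94: fwd; pos3(id74) recv 89: fwd; pos5(id47) recv 74: fwd; pos7(id30) recv 47: fwd
Round 3: pos3(id74) recv 94: fwd; pos4(id45) recv 89: fwd; pos6(id29) recv 74: fwd; pos0(id94) recv 47: drop
Round 4: pos4(id45) recv 94: fwd; pos5(id47) recv 89: fwd; pos7(id30) recv 74: fwd
Round 5: pos5(id47) recv 94: fwd; pos6(id29) recv 89: fwd; pos0(id94) recv 74: drop
Round 6: pos6(id29) recv 94: fwd; pos7(id30) recv 89: fwd
After round 6: 2 messages still in flight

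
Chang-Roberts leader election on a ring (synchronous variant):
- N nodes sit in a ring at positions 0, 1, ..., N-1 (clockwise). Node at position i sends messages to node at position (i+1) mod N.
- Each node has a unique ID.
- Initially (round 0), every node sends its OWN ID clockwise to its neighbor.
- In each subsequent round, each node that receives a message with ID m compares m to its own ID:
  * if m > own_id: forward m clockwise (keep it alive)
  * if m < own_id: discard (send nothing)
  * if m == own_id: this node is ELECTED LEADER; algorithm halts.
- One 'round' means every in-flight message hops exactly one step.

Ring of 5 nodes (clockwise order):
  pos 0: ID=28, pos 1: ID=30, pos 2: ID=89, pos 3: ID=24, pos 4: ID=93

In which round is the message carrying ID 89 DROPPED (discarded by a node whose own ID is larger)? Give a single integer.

Round 1: pos1(id30) recv 28: drop; pos2(id89) recv 30: drop; pos3(id24) recv 89: fwd; pos4(id93) recv 24: drop; pos0(id28) recv 93: fwd
Round 2: pos4(id93) recv 89: drop; pos1(id30) recv 93: fwd
Round 3: pos2(id89) recv 93: fwd
Round 4: pos3(id24) recv 93: fwd
Round 5: pos4(id93) recv 93: ELECTED
Message ID 89 originates at pos 2; dropped at pos 4 in round 2

Answer: 2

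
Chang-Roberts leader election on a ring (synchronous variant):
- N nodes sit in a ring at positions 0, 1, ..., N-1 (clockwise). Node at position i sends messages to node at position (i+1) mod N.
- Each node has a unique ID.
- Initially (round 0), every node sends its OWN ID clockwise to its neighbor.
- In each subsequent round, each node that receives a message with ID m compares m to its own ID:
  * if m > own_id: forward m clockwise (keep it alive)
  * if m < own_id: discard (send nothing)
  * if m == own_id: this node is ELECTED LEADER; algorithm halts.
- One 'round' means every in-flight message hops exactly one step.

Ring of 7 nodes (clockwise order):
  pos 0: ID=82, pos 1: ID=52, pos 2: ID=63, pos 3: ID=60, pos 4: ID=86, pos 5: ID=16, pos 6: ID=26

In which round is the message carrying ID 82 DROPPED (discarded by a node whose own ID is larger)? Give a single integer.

Round 1: pos1(id52) recv 82: fwd; pos2(id63) recv 52: drop; pos3(id60) recv 63: fwd; pos4(id86) recv 60: drop; pos5(id16) recv 86: fwd; pos6(id26) recv 16: drop; pos0(id82) recv 26: drop
Round 2: pos2(id63) recv 82: fwd; pos4(id86) recv 63: drop; pos6(id26) recv 86: fwd
Round 3: pos3(id60) recv 82: fwd; pos0(id82) recv 86: fwd
Round 4: pos4(id86) recv 82: drop; pos1(id52) recv 86: fwd
Round 5: pos2(id63) recv 86: fwd
Round 6: pos3(id60) recv 86: fwd
Round 7: pos4(id86) recv 86: ELECTED
Message ID 82 originates at pos 0; dropped at pos 4 in round 4

Answer: 4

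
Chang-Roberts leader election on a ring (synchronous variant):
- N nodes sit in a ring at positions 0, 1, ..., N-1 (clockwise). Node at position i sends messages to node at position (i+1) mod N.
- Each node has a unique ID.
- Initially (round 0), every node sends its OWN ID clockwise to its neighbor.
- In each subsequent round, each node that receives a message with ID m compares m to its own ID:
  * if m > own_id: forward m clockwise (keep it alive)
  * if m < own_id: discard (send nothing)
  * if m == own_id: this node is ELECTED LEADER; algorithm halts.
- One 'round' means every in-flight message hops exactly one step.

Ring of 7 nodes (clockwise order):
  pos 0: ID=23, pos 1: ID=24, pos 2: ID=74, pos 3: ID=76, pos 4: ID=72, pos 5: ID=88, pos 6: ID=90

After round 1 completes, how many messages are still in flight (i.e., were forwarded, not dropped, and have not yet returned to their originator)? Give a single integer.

Round 1: pos1(id24) recv 23: drop; pos2(id74) recv 24: drop; pos3(id76) recv 74: drop; pos4(id72) recv 76: fwd; pos5(id88) recv 72: drop; pos6(id90) recv 88: drop; pos0(id23) recv 90: fwd
After round 1: 2 messages still in flight

Answer: 2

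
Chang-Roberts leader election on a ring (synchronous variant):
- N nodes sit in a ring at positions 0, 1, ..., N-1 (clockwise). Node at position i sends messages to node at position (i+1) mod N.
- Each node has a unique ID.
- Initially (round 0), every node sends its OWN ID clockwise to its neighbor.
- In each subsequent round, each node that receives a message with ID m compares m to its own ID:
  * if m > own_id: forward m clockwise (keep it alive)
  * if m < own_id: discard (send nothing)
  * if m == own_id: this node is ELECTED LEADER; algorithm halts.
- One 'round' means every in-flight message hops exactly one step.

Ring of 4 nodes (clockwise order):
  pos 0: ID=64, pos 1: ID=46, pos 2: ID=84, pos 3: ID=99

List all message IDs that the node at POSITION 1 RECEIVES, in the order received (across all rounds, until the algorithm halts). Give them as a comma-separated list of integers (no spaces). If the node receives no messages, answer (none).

Round 1: pos1(id46) recv 64: fwd; pos2(id84) recv 46: drop; pos3(id99) recv 84: drop; pos0(id64) recv 99: fwd
Round 2: pos2(id84) recv 64: drop; pos1(id46) recv 99: fwd
Round 3: pos2(id84) recv 99: fwd
Round 4: pos3(id99) recv 99: ELECTED

Answer: 64,99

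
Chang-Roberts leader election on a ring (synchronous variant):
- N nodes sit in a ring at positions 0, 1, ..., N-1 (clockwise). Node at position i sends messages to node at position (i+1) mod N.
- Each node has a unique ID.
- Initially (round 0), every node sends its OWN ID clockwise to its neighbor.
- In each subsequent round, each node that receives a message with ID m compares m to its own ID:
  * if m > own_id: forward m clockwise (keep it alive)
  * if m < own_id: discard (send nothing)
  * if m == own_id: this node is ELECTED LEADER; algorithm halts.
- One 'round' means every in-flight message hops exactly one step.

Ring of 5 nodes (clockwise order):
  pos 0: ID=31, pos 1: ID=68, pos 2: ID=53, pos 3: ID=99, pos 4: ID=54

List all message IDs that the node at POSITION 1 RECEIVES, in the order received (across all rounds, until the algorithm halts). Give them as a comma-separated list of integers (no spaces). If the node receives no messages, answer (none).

Round 1: pos1(id68) recv 31: drop; pos2(id53) recv 68: fwd; pos3(id99) recv 53: drop; pos4(id54) recv 99: fwd; pos0(id31) recv 54: fwd
Round 2: pos3(id99) recv 68: drop; pos0(id31) recv 99: fwd; pos1(id68) recv 54: drop
Round 3: pos1(id68) recv 99: fwd
Round 4: pos2(id53) recv 99: fwd
Round 5: pos3(id99) recv 99: ELECTED

Answer: 31,54,99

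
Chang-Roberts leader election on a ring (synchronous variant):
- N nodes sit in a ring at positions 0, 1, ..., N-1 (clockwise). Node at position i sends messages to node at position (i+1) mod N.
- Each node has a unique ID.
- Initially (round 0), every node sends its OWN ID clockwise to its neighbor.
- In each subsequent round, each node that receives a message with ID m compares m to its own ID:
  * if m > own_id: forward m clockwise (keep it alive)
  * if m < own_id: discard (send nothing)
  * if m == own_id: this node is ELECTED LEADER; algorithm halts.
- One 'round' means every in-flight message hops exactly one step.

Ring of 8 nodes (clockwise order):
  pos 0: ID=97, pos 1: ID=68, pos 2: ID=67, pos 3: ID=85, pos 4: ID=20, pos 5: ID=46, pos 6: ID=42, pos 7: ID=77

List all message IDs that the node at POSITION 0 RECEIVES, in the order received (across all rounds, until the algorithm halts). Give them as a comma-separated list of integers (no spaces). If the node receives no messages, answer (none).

Round 1: pos1(id68) recv 97: fwd; pos2(id67) recv 68: fwd; pos3(id85) recv 67: drop; pos4(id20) recv 85: fwd; pos5(id46) recv 20: drop; pos6(id42) recv 46: fwd; pos7(id77) recv 42: drop; pos0(id97) recv 77: drop
Round 2: pos2(id67) recv 97: fwd; pos3(id85) recv 68: drop; pos5(id46) recv 85: fwd; pos7(id77) recv 46: drop
Round 3: pos3(id85) recv 97: fwd; pos6(id42) recv 85: fwd
Round 4: pos4(id20) recv 97: fwd; pos7(id77) recv 85: fwd
Round 5: pos5(id46) recv 97: fwd; pos0(id97) recv 85: drop
Round 6: pos6(id42) recv 97: fwd
Round 7: pos7(id77) recv 97: fwd
Round 8: pos0(id97) recv 97: ELECTED

Answer: 77,85,97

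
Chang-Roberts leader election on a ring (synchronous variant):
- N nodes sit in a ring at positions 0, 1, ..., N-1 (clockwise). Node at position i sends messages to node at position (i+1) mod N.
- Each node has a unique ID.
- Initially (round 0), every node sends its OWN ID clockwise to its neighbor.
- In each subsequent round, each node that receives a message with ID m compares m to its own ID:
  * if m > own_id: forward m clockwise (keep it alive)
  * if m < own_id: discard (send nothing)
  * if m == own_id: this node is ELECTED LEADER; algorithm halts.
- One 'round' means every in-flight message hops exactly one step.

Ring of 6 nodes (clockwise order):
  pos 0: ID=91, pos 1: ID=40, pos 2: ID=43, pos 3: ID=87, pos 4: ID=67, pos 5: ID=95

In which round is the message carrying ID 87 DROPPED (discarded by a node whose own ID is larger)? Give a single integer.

Round 1: pos1(id40) recv 91: fwd; pos2(id43) recv 40: drop; pos3(id87) recv 43: drop; pos4(id67) recv 87: fwd; pos5(id95) recv 67: drop; pos0(id91) recv 95: fwd
Round 2: pos2(id43) recv 91: fwd; pos5(id95) recv 87: drop; pos1(id40) recv 95: fwd
Round 3: pos3(id87) recv 91: fwd; pos2(id43) recv 95: fwd
Round 4: pos4(id67) recv 91: fwd; pos3(id87) recv 95: fwd
Round 5: pos5(id95) recv 91: drop; pos4(id67) recv 95: fwd
Round 6: pos5(id95) recv 95: ELECTED
Message ID 87 originates at pos 3; dropped at pos 5 in round 2

Answer: 2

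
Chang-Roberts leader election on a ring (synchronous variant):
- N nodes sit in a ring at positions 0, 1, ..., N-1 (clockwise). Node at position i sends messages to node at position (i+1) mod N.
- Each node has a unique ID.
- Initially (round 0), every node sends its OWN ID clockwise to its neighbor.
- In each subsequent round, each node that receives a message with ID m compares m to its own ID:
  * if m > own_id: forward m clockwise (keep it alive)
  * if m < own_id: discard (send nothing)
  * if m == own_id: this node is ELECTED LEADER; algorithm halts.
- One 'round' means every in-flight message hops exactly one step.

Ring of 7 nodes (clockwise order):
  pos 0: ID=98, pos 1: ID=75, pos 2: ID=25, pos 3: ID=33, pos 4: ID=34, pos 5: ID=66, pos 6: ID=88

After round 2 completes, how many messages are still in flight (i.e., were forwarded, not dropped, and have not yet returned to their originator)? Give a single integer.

Round 1: pos1(id75) recv 98: fwd; pos2(id25) recv 75: fwd; pos3(id33) recv 25: drop; pos4(id34) recv 33: drop; pos5(id66) recv 34: drop; pos6(id88) recv 66: drop; pos0(id98) recv 88: drop
Round 2: pos2(id25) recv 98: fwd; pos3(id33) recv 75: fwd
After round 2: 2 messages still in flight

Answer: 2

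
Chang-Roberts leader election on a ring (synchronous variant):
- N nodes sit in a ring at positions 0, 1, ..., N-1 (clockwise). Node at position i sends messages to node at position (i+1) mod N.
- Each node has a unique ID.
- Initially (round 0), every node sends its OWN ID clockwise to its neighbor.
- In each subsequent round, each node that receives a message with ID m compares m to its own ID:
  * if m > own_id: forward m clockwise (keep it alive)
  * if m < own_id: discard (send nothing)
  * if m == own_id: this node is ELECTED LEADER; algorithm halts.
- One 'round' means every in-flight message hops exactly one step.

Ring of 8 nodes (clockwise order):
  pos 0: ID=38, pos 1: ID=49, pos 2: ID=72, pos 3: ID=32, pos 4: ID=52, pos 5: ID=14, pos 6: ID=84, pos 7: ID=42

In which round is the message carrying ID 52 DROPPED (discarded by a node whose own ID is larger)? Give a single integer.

Round 1: pos1(id49) recv 38: drop; pos2(id72) recv 49: drop; pos3(id32) recv 72: fwd; pos4(id52) recv 32: drop; pos5(id14) recv 52: fwd; pos6(id84) recv 14: drop; pos7(id42) recv 84: fwd; pos0(id38) recv 42: fwd
Round 2: pos4(id52) recv 72: fwd; pos6(id84) recv 52: drop; pos0(id38) recv 84: fwd; pos1(id49) recv 42: drop
Round 3: pos5(id14) recv 72: fwd; pos1(id49) recv 84: fwd
Round 4: pos6(id84) recv 72: drop; pos2(id72) recv 84: fwd
Round 5: pos3(id32) recv 84: fwd
Round 6: pos4(id52) recv 84: fwd
Round 7: pos5(id14) recv 84: fwd
Round 8: pos6(id84) recv 84: ELECTED
Message ID 52 originates at pos 4; dropped at pos 6 in round 2

Answer: 2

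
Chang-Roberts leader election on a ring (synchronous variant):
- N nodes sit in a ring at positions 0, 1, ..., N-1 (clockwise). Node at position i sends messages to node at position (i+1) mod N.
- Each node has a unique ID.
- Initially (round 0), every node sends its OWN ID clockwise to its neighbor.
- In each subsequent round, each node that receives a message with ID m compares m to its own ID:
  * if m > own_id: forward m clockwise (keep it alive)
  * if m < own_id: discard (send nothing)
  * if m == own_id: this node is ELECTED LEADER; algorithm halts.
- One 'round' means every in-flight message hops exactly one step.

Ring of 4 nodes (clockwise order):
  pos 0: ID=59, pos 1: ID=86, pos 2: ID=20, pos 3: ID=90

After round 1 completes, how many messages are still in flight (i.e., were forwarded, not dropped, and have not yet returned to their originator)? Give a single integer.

Answer: 2

Derivation:
Round 1: pos1(id86) recv 59: drop; pos2(id20) recv 86: fwd; pos3(id90) recv 20: drop; pos0(id59) recv 90: fwd
After round 1: 2 messages still in flight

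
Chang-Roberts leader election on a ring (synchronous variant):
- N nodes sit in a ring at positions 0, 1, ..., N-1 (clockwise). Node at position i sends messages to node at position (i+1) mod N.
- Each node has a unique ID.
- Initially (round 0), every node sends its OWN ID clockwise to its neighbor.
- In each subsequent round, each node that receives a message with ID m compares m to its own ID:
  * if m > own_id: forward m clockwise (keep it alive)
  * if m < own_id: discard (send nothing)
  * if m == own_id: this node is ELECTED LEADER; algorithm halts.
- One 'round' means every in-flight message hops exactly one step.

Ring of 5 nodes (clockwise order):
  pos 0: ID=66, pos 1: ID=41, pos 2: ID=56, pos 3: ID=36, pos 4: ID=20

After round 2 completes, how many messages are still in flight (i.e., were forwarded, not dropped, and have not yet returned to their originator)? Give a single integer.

Round 1: pos1(id41) recv 66: fwd; pos2(id56) recv 41: drop; pos3(id36) recv 56: fwd; pos4(id20) recv 36: fwd; pos0(id66) recv 20: drop
Round 2: pos2(id56) recv 66: fwd; pos4(id20) recv 56: fwd; pos0(id66) recv 36: drop
After round 2: 2 messages still in flight

Answer: 2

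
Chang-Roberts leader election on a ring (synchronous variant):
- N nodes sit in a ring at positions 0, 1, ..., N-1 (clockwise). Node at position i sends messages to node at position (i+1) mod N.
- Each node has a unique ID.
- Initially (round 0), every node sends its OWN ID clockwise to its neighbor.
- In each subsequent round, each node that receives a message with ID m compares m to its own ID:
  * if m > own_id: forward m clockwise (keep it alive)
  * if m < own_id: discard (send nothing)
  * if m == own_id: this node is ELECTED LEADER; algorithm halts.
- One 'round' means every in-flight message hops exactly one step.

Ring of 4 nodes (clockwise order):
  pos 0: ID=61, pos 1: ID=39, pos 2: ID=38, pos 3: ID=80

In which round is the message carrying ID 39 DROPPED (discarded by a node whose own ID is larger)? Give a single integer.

Answer: 2

Derivation:
Round 1: pos1(id39) recv 61: fwd; pos2(id38) recv 39: fwd; pos3(id80) recv 38: drop; pos0(id61) recv 80: fwd
Round 2: pos2(id38) recv 61: fwd; pos3(id80) recv 39: drop; pos1(id39) recv 80: fwd
Round 3: pos3(id80) recv 61: drop; pos2(id38) recv 80: fwd
Round 4: pos3(id80) recv 80: ELECTED
Message ID 39 originates at pos 1; dropped at pos 3 in round 2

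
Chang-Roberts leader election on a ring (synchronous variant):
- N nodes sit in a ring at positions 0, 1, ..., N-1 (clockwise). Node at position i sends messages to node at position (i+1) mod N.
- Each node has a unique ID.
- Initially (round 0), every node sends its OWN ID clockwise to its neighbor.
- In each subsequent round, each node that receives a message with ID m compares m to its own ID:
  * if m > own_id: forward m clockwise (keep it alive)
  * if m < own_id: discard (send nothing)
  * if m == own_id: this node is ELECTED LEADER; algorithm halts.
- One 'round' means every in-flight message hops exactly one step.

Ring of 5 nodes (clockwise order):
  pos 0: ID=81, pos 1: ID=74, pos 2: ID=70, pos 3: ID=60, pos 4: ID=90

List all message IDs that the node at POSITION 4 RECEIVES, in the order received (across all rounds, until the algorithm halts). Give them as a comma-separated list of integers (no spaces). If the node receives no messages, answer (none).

Round 1: pos1(id74) recv 81: fwd; pos2(id70) recv 74: fwd; pos3(id60) recv 70: fwd; pos4(id90) recv 60: drop; pos0(id81) recv 90: fwd
Round 2: pos2(id70) recv 81: fwd; pos3(id60) recv 74: fwd; pos4(id90) recv 70: drop; pos1(id74) recv 90: fwd
Round 3: pos3(id60) recv 81: fwd; pos4(id90) recv 74: drop; pos2(id70) recv 90: fwd
Round 4: pos4(id90) recv 81: drop; pos3(id60) recv 90: fwd
Round 5: pos4(id90) recv 90: ELECTED

Answer: 60,70,74,81,90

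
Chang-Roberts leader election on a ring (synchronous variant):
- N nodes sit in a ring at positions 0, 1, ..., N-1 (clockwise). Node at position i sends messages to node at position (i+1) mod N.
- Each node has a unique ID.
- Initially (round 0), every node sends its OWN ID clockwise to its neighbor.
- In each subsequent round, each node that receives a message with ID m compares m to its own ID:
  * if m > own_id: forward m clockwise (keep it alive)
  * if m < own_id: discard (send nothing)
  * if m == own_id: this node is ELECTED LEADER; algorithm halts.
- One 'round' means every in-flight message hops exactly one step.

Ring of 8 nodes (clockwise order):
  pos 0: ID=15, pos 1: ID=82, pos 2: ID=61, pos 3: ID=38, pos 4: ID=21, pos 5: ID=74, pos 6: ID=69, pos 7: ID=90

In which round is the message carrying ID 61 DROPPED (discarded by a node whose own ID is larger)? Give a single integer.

Answer: 3

Derivation:
Round 1: pos1(id82) recv 15: drop; pos2(id61) recv 82: fwd; pos3(id38) recv 61: fwd; pos4(id21) recv 38: fwd; pos5(id74) recv 21: drop; pos6(id69) recv 74: fwd; pos7(id90) recv 69: drop; pos0(id15) recv 90: fwd
Round 2: pos3(id38) recv 82: fwd; pos4(id21) recv 61: fwd; pos5(id74) recv 38: drop; pos7(id90) recv 74: drop; pos1(id82) recv 90: fwd
Round 3: pos4(id21) recv 82: fwd; pos5(id74) recv 61: drop; pos2(id61) recv 90: fwd
Round 4: pos5(id74) recv 82: fwd; pos3(id38) recv 90: fwd
Round 5: pos6(id69) recv 82: fwd; pos4(id21) recv 90: fwd
Round 6: pos7(id90) recv 82: drop; pos5(id74) recv 90: fwd
Round 7: pos6(id69) recv 90: fwd
Round 8: pos7(id90) recv 90: ELECTED
Message ID 61 originates at pos 2; dropped at pos 5 in round 3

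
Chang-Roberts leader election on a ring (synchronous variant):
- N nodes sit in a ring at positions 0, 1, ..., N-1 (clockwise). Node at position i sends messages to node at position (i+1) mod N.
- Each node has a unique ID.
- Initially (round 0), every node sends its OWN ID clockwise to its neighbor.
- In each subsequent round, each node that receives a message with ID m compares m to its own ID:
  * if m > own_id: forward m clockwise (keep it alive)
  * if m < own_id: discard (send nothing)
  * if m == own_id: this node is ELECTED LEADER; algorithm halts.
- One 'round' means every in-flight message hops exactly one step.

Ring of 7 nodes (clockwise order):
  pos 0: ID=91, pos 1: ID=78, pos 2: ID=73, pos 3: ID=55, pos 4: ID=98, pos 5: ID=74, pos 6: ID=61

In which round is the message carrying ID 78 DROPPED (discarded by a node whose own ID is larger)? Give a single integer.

Round 1: pos1(id78) recv 91: fwd; pos2(id73) recv 78: fwd; pos3(id55) recv 73: fwd; pos4(id98) recv 55: drop; pos5(id74) recv 98: fwd; pos6(id61) recv 74: fwd; pos0(id91) recv 61: drop
Round 2: pos2(id73) recv 91: fwd; pos3(id55) recv 78: fwd; pos4(id98) recv 73: drop; pos6(id61) recv 98: fwd; pos0(id91) recv 74: drop
Round 3: pos3(id55) recv 91: fwd; pos4(id98) recv 78: drop; pos0(id91) recv 98: fwd
Round 4: pos4(id98) recv 91: drop; pos1(id78) recv 98: fwd
Round 5: pos2(id73) recv 98: fwd
Round 6: pos3(id55) recv 98: fwd
Round 7: pos4(id98) recv 98: ELECTED
Message ID 78 originates at pos 1; dropped at pos 4 in round 3

Answer: 3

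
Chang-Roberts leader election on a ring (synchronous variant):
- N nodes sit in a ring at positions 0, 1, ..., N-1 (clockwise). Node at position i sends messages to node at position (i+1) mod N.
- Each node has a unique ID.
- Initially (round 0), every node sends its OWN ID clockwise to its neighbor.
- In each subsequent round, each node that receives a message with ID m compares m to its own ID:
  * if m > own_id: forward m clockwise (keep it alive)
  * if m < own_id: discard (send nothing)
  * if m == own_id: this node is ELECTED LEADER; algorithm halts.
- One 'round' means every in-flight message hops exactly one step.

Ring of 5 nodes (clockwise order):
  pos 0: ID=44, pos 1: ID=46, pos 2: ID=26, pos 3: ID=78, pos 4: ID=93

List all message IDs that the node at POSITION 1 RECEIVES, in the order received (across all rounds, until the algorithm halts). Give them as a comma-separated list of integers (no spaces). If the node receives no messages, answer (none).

Answer: 44,93

Derivation:
Round 1: pos1(id46) recv 44: drop; pos2(id26) recv 46: fwd; pos3(id78) recv 26: drop; pos4(id93) recv 78: drop; pos0(id44) recv 93: fwd
Round 2: pos3(id78) recv 46: drop; pos1(id46) recv 93: fwd
Round 3: pos2(id26) recv 93: fwd
Round 4: pos3(id78) recv 93: fwd
Round 5: pos4(id93) recv 93: ELECTED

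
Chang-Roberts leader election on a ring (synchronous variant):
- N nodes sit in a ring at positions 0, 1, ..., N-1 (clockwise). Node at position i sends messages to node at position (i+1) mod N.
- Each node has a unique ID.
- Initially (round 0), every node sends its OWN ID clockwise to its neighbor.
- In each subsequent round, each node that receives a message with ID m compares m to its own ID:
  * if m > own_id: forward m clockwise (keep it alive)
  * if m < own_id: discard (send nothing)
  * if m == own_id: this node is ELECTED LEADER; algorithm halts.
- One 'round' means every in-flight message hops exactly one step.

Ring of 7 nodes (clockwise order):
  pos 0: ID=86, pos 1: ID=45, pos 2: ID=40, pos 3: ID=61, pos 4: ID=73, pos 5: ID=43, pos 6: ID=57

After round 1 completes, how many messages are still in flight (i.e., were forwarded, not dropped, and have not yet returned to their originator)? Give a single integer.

Round 1: pos1(id45) recv 86: fwd; pos2(id40) recv 45: fwd; pos3(id61) recv 40: drop; pos4(id73) recv 61: drop; pos5(id43) recv 73: fwd; pos6(id57) recv 43: drop; pos0(id86) recv 57: drop
After round 1: 3 messages still in flight

Answer: 3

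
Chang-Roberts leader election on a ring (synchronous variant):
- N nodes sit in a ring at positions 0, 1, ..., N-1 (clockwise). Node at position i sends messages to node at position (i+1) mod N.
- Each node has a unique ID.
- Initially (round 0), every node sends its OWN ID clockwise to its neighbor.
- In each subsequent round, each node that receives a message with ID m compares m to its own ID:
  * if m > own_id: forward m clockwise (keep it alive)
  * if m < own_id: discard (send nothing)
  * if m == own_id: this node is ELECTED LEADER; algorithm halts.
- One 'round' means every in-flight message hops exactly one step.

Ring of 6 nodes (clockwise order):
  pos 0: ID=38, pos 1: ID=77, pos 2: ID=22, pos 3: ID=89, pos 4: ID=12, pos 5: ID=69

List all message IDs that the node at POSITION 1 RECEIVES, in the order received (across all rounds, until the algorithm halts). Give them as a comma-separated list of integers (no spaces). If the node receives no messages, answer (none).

Round 1: pos1(id77) recv 38: drop; pos2(id22) recv 77: fwd; pos3(id89) recv 22: drop; pos4(id12) recv 89: fwd; pos5(id69) recv 12: drop; pos0(id38) recv 69: fwd
Round 2: pos3(id89) recv 77: drop; pos5(id69) recv 89: fwd; pos1(id77) recv 69: drop
Round 3: pos0(id38) recv 89: fwd
Round 4: pos1(id77) recv 89: fwd
Round 5: pos2(id22) recv 89: fwd
Round 6: pos3(id89) recv 89: ELECTED

Answer: 38,69,89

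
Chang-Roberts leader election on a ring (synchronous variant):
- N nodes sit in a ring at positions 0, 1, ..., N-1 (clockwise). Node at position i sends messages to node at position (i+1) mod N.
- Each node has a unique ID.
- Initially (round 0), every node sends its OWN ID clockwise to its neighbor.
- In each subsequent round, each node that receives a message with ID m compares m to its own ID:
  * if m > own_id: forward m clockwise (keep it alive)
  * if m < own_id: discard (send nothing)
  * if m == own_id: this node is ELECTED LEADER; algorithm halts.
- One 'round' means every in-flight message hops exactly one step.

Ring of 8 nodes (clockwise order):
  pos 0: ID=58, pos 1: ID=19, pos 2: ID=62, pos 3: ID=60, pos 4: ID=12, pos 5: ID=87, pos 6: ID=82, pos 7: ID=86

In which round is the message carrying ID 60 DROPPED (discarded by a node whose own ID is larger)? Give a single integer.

Answer: 2

Derivation:
Round 1: pos1(id19) recv 58: fwd; pos2(id62) recv 19: drop; pos3(id60) recv 62: fwd; pos4(id12) recv 60: fwd; pos5(id87) recv 12: drop; pos6(id82) recv 87: fwd; pos7(id86) recv 82: drop; pos0(id58) recv 86: fwd
Round 2: pos2(id62) recv 58: drop; pos4(id12) recv 62: fwd; pos5(id87) recv 60: drop; pos7(id86) recv 87: fwd; pos1(id19) recv 86: fwd
Round 3: pos5(id87) recv 62: drop; pos0(id58) recv 87: fwd; pos2(id62) recv 86: fwd
Round 4: pos1(id19) recv 87: fwd; pos3(id60) recv 86: fwd
Round 5: pos2(id62) recv 87: fwd; pos4(id12) recv 86: fwd
Round 6: pos3(id60) recv 87: fwd; pos5(id87) recv 86: drop
Round 7: pos4(id12) recv 87: fwd
Round 8: pos5(id87) recv 87: ELECTED
Message ID 60 originates at pos 3; dropped at pos 5 in round 2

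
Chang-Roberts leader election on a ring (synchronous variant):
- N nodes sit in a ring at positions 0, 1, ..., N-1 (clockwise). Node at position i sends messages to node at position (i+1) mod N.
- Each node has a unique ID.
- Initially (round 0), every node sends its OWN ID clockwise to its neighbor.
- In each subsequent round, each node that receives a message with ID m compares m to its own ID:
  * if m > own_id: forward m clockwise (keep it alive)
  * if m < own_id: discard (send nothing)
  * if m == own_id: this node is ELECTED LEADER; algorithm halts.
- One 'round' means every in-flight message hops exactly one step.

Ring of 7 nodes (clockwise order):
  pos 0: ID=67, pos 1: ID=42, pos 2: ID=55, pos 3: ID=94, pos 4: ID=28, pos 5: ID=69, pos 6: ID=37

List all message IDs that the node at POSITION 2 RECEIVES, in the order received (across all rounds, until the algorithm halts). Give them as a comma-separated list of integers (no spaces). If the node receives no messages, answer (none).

Answer: 42,67,69,94

Derivation:
Round 1: pos1(id42) recv 67: fwd; pos2(id55) recv 42: drop; pos3(id94) recv 55: drop; pos4(id28) recv 94: fwd; pos5(id69) recv 28: drop; pos6(id37) recv 69: fwd; pos0(id67) recv 37: drop
Round 2: pos2(id55) recv 67: fwd; pos5(id69) recv 94: fwd; pos0(id67) recv 69: fwd
Round 3: pos3(id94) recv 67: drop; pos6(id37) recv 94: fwd; pos1(id42) recv 69: fwd
Round 4: pos0(id67) recv 94: fwd; pos2(id55) recv 69: fwd
Round 5: pos1(id42) recv 94: fwd; pos3(id94) recv 69: drop
Round 6: pos2(id55) recv 94: fwd
Round 7: pos3(id94) recv 94: ELECTED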